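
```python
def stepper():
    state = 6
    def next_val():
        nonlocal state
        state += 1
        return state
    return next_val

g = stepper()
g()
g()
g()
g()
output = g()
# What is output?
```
11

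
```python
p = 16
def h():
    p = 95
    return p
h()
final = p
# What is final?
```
16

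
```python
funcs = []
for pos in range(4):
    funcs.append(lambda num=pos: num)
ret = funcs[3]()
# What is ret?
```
3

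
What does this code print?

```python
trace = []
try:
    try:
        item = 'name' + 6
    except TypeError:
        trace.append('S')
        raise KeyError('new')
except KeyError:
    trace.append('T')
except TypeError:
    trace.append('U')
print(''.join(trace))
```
ST

New KeyError raised, caught by outer KeyError handler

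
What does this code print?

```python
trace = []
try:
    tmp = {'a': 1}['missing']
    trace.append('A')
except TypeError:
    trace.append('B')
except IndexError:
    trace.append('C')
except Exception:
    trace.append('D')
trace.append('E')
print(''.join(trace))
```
DE

KeyError not specifically caught, falls to Exception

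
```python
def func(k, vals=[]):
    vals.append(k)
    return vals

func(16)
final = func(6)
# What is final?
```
[16, 6]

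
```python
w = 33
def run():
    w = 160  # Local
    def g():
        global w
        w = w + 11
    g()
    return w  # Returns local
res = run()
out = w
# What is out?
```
44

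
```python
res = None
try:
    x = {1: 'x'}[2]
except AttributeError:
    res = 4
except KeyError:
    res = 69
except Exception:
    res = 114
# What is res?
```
69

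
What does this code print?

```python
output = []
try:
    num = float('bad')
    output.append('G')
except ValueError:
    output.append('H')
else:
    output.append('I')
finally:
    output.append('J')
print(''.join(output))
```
HJ

Exception: except runs, else skipped, finally runs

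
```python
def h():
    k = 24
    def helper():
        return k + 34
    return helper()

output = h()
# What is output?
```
58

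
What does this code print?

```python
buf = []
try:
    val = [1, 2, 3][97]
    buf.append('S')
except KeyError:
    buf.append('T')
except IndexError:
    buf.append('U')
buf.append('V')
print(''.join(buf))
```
UV

IndexError is caught by its specific handler, not KeyError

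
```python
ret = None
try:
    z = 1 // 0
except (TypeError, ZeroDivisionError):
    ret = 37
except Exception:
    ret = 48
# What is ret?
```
37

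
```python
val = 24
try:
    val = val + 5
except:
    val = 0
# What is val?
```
29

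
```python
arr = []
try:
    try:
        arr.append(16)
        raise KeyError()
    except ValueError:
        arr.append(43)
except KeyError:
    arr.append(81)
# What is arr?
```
[16, 81]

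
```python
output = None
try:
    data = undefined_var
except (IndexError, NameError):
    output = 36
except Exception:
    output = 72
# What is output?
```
36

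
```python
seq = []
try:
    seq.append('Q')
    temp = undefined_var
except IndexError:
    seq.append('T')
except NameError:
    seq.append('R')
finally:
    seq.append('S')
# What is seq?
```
['Q', 'R', 'S']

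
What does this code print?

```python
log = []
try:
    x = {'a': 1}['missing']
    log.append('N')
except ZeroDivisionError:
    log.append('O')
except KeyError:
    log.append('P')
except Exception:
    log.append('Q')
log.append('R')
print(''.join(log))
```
PR

KeyError matches before generic Exception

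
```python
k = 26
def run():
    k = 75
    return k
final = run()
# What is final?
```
75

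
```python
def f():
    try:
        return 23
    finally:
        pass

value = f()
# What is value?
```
23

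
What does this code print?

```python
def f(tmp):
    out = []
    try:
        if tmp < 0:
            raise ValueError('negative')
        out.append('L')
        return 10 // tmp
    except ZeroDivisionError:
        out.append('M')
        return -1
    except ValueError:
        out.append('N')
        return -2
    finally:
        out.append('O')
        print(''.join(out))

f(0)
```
LMO

tmp=0 causes ZeroDivisionError, caught, finally prints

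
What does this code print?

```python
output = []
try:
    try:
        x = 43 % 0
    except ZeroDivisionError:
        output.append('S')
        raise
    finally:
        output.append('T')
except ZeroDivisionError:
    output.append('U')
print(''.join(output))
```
STU

finally runs before re-raised exception propagates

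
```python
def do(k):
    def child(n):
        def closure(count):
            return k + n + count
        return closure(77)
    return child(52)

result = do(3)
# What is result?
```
132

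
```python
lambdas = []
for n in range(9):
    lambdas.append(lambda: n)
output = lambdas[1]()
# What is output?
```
8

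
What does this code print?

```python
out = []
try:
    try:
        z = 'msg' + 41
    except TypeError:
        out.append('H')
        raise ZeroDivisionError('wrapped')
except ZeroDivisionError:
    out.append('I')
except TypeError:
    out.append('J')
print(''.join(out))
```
HI

New ZeroDivisionError raised, caught by outer ZeroDivisionError handler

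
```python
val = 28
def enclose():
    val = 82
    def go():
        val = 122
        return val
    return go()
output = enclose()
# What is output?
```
122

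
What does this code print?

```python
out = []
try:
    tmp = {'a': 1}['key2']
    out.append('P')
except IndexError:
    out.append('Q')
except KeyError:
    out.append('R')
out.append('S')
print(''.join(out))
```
RS

KeyError is caught by its specific handler, not IndexError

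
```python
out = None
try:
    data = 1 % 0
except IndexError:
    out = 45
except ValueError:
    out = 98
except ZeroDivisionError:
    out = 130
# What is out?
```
130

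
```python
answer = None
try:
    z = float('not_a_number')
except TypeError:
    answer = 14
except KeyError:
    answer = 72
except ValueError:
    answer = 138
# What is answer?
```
138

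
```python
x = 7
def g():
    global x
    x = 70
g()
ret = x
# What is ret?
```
70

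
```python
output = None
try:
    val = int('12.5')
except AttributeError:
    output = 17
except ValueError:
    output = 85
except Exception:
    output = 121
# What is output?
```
85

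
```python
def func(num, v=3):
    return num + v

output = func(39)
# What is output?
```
42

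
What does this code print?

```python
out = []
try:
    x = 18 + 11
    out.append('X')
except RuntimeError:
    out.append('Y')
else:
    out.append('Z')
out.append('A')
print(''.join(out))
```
XZA

else block runs when no exception occurs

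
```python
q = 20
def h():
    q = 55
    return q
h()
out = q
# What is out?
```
20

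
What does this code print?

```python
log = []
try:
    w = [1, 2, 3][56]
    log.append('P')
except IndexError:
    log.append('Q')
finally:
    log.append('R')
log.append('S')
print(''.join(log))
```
QRS

finally always runs, even after exception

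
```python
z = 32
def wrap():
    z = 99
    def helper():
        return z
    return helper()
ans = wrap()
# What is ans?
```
99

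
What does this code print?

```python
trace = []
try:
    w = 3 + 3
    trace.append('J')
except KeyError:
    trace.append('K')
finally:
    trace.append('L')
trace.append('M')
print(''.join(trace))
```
JLM

finally runs after normal execution too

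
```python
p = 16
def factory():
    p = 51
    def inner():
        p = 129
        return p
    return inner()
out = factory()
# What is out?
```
129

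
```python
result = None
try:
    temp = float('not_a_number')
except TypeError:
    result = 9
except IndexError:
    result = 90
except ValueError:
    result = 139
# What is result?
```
139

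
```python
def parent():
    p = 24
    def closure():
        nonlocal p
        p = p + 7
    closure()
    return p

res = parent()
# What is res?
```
31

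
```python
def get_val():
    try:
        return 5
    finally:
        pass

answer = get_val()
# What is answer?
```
5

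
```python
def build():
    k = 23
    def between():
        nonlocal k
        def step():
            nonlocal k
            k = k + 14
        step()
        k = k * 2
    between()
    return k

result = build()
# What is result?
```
74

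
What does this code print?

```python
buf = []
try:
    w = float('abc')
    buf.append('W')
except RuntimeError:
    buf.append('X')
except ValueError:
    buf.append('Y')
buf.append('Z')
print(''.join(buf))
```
YZ

ValueError is caught by its specific handler, not RuntimeError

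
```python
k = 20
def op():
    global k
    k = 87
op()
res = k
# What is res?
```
87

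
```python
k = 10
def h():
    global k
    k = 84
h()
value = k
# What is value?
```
84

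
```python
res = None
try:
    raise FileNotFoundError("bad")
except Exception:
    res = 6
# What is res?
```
6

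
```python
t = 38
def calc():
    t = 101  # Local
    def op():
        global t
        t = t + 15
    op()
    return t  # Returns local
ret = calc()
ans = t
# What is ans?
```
53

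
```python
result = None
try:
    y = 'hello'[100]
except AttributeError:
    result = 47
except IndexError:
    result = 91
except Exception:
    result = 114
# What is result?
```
91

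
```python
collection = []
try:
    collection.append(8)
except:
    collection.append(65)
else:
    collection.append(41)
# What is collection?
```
[8, 41]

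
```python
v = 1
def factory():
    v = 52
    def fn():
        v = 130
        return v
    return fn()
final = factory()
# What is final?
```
130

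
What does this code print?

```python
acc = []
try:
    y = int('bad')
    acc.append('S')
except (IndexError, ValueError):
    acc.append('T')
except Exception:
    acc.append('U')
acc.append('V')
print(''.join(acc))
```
TV

ValueError matches tuple containing it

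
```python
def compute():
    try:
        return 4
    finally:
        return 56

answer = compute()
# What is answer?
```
56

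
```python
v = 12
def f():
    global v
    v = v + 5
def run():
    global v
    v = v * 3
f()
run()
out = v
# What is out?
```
51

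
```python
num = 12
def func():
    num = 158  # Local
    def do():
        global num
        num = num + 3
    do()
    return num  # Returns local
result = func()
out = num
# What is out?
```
15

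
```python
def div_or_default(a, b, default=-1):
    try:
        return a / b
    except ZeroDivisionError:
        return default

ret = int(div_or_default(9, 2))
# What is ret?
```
4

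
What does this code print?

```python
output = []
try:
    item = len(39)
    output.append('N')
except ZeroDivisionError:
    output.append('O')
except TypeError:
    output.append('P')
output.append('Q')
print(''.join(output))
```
PQ

TypeError is caught by its specific handler, not ZeroDivisionError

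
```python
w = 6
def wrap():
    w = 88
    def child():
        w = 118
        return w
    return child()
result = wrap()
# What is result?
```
118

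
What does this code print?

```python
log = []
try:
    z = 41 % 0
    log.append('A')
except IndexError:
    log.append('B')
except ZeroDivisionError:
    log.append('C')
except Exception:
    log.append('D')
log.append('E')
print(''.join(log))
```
CE

ZeroDivisionError matches before generic Exception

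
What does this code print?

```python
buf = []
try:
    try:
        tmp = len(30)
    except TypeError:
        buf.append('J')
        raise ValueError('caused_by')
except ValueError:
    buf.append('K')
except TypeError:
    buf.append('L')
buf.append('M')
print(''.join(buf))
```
JKM

ValueError raised and caught, original TypeError not re-raised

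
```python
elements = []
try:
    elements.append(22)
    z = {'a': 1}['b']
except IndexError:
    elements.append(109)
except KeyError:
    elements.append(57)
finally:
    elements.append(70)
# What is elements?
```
[22, 57, 70]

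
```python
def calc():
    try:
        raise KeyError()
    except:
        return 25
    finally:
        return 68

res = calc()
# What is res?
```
68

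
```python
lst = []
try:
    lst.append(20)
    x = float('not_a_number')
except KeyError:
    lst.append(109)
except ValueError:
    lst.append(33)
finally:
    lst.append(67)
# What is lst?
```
[20, 33, 67]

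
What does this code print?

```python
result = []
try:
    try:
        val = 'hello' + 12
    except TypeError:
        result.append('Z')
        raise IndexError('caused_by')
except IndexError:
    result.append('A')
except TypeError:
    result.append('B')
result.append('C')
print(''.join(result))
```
ZAC

IndexError raised and caught, original TypeError not re-raised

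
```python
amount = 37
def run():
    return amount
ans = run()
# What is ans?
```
37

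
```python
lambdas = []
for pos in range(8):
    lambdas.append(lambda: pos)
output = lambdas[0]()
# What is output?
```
7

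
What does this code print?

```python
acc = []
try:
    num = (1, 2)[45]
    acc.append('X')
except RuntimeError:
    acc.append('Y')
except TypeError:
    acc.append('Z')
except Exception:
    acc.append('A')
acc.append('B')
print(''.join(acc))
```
AB

IndexError not specifically caught, falls to Exception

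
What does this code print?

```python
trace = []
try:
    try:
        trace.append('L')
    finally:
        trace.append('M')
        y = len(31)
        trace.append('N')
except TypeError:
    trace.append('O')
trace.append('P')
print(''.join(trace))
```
LMOP

Exception in inner finally caught by outer except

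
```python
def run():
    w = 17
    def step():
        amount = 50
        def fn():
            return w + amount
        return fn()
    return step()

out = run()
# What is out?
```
67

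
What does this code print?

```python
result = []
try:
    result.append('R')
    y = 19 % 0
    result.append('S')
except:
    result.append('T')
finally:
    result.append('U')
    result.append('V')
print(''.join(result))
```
RTUV

Code before exception runs, then except, then all of finally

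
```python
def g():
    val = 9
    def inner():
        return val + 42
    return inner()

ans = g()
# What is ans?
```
51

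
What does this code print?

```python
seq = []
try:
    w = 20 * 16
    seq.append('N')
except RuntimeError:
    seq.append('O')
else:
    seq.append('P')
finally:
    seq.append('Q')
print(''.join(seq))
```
NPQ

else runs before finally when no exception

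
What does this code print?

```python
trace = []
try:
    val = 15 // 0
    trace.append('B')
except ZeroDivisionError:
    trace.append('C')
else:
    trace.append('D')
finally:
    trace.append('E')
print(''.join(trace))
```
CE

Exception: except runs, else skipped, finally runs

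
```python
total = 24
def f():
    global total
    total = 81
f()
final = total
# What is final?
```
81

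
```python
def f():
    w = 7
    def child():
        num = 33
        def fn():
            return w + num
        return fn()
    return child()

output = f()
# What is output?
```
40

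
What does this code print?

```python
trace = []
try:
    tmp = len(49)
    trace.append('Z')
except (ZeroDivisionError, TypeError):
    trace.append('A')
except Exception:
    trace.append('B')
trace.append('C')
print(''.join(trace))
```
AC

TypeError matches tuple containing it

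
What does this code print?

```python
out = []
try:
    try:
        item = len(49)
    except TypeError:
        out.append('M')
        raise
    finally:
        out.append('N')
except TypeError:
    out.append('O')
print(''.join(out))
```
MNO

finally runs before re-raised exception propagates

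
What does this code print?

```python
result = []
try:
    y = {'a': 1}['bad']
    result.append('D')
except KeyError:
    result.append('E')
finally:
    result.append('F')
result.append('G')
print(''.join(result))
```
EFG

finally always runs, even after exception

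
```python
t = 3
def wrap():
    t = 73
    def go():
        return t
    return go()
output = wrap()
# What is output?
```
73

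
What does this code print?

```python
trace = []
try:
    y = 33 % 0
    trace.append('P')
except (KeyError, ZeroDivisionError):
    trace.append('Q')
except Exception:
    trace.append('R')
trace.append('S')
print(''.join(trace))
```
QS

ZeroDivisionError matches tuple containing it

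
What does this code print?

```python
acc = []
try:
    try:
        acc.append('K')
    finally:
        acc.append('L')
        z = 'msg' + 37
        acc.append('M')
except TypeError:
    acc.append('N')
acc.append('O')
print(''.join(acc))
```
KLNO

Exception in inner finally caught by outer except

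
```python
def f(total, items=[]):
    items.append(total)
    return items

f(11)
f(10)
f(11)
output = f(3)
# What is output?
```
[11, 10, 11, 3]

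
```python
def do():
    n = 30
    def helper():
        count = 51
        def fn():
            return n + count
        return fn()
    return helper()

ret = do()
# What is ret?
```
81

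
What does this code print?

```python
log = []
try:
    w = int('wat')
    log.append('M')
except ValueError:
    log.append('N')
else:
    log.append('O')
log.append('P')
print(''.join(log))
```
NP

else block skipped when exception is caught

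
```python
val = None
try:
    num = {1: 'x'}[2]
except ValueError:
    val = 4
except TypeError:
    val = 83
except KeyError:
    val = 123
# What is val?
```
123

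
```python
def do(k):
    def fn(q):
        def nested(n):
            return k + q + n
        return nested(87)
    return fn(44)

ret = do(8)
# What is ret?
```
139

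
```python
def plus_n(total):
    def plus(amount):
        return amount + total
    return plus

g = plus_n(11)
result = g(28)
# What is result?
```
39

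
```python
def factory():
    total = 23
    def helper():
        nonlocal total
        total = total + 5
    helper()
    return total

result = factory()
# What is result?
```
28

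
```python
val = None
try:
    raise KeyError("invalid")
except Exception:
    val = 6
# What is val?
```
6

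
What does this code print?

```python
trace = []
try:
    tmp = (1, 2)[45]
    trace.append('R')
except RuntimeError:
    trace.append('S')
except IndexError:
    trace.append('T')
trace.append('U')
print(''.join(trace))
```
TU

IndexError is caught by its specific handler, not RuntimeError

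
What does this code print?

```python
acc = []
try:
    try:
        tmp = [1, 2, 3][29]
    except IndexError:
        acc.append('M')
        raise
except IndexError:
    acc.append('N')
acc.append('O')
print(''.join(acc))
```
MNO

raise without argument re-raises current exception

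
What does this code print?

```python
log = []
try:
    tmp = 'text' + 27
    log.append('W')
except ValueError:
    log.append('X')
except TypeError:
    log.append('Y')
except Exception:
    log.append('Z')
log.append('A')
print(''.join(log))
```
YA

TypeError matches before generic Exception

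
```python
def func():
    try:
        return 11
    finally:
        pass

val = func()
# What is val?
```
11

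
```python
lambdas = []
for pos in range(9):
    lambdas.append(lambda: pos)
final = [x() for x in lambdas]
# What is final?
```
[8, 8, 8, 8, 8, 8, 8, 8, 8]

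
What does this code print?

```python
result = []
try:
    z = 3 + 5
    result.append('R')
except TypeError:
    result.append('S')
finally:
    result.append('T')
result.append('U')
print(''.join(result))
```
RTU

finally runs after normal execution too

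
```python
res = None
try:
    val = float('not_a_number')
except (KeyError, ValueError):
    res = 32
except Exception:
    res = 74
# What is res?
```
32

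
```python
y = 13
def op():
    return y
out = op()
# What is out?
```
13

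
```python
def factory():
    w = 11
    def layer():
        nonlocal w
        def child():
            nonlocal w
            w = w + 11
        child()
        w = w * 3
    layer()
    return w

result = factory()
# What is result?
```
66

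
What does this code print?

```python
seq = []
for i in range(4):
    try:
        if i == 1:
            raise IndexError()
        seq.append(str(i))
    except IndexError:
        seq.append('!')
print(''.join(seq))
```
0!23

Exception on i=1 caught, loop continues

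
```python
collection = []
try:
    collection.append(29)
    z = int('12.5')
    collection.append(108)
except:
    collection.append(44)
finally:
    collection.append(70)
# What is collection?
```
[29, 44, 70]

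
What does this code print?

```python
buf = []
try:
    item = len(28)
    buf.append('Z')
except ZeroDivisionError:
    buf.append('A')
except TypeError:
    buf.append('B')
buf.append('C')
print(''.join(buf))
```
BC

TypeError is caught by its specific handler, not ZeroDivisionError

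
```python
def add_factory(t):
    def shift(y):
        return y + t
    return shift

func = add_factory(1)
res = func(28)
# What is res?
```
29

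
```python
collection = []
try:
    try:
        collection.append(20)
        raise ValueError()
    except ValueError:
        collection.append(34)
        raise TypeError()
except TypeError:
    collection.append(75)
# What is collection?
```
[20, 34, 75]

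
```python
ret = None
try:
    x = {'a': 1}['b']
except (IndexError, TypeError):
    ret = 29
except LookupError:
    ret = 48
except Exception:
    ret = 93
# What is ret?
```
48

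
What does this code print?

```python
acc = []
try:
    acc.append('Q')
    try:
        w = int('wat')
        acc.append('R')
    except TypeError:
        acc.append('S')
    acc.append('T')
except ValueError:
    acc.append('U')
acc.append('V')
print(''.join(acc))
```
QUV

Inner handler doesn't match, propagates to outer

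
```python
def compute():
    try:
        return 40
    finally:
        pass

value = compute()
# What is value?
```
40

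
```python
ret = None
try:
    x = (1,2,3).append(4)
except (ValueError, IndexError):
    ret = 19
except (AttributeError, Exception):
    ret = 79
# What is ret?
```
79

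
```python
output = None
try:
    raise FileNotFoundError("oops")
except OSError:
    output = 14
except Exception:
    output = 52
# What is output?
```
14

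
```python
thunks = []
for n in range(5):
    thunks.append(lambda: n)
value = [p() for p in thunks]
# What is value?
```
[4, 4, 4, 4, 4]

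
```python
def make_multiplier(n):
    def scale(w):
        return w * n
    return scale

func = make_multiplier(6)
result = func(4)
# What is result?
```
24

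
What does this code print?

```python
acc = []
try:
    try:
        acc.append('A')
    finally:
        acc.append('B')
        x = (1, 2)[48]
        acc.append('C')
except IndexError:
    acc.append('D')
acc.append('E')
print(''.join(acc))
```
ABDE

Exception in inner finally caught by outer except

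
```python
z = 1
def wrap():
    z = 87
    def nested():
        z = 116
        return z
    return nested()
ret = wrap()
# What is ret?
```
116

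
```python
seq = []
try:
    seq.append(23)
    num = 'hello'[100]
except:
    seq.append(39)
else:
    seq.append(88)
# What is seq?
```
[23, 39]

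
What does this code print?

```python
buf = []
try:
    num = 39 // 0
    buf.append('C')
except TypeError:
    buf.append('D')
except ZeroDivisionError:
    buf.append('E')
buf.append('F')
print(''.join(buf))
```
EF

ZeroDivisionError is caught by its specific handler, not TypeError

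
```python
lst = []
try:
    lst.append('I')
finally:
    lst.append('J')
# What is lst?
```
['I', 'J']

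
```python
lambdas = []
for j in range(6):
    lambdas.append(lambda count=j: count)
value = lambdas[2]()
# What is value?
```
2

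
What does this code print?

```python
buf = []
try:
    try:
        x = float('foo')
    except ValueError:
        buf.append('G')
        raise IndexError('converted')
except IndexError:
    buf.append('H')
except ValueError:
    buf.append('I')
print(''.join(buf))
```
GH

New IndexError raised, caught by outer IndexError handler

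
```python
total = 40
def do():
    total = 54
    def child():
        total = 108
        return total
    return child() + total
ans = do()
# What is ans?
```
162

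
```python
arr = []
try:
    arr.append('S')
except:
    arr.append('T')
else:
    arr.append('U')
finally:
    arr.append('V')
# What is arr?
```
['S', 'U', 'V']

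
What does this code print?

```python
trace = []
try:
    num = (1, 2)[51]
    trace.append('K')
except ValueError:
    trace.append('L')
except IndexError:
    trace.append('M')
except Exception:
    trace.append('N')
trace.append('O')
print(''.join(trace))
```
MO

IndexError matches before generic Exception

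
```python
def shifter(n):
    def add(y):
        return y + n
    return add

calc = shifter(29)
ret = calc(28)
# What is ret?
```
57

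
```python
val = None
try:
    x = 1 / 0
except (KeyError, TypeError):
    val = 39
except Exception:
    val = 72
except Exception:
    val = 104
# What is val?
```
72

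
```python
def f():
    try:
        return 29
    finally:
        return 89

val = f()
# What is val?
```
89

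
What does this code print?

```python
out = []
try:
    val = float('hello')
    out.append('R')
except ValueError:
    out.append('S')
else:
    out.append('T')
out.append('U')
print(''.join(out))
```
SU

else block skipped when exception is caught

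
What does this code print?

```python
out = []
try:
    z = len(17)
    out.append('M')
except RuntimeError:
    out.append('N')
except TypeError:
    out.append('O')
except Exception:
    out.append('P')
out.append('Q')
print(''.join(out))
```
OQ

TypeError matches before generic Exception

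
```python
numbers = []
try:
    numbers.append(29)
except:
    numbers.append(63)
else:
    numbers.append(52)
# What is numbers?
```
[29, 52]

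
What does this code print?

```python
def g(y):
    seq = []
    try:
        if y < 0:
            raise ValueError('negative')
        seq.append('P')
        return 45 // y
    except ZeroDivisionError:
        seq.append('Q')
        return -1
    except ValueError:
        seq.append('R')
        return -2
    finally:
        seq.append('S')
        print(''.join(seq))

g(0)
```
PQS

y=0 causes ZeroDivisionError, caught, finally prints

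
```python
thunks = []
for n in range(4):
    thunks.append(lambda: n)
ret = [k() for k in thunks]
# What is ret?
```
[3, 3, 3, 3]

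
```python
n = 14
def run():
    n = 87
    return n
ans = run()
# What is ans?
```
87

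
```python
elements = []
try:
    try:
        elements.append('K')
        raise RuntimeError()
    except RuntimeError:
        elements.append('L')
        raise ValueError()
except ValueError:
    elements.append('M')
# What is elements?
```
['K', 'L', 'M']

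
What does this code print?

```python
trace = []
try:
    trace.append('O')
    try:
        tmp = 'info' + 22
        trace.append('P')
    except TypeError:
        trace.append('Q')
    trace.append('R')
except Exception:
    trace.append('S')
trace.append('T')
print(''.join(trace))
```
OQRT

Inner exception caught by inner handler, outer continues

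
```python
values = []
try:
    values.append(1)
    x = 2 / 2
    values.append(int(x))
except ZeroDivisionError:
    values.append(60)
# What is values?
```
[1, 1]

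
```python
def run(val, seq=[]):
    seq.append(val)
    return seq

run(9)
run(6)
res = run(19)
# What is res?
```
[9, 6, 19]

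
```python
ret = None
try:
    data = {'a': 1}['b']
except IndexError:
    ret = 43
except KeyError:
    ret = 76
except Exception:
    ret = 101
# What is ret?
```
76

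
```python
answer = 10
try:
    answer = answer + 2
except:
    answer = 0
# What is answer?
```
12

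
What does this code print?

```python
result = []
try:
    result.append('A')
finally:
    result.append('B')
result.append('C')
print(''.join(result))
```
ABC

try/finally without except, no exception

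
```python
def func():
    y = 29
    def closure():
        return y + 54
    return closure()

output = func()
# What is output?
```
83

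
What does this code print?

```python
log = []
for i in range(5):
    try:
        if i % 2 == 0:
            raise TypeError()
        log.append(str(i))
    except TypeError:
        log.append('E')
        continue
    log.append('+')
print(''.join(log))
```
E1+E3+E

continue in except skips rest of loop body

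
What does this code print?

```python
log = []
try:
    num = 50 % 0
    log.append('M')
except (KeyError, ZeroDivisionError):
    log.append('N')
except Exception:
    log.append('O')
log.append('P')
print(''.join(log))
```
NP

ZeroDivisionError matches tuple containing it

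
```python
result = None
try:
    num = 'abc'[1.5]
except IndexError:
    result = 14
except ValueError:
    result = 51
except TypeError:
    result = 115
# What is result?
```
115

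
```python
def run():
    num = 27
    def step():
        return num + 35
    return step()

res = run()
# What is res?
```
62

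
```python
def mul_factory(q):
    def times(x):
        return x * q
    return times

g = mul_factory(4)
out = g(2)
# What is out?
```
8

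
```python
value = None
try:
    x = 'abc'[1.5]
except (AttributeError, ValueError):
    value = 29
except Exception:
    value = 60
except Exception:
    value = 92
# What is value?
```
60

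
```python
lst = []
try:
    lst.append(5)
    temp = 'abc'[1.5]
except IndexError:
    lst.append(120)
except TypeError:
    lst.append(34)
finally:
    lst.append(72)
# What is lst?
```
[5, 34, 72]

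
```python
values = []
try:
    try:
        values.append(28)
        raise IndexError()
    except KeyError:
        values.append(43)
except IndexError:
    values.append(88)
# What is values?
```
[28, 88]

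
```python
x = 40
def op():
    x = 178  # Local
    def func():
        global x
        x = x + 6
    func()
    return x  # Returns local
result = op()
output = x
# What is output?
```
46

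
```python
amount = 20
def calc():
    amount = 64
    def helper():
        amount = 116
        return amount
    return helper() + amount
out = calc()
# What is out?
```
180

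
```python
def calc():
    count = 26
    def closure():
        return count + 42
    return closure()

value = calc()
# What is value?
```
68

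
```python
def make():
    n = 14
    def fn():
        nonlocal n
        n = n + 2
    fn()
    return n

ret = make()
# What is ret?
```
16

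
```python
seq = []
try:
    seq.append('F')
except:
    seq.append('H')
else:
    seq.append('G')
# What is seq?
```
['F', 'G']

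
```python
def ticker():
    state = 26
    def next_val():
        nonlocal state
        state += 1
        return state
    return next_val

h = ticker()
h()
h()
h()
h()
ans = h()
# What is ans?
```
31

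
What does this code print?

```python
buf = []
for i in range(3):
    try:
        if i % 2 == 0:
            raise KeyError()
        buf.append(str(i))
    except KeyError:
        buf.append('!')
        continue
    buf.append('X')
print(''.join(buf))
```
!1X!

continue in except skips rest of loop body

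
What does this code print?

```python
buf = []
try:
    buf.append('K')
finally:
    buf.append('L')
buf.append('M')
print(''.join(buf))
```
KLM

try/finally without except, no exception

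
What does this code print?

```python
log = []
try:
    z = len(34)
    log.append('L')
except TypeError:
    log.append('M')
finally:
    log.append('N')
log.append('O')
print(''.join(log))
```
MNO

finally always runs, even after exception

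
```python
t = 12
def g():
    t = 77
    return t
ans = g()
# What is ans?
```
77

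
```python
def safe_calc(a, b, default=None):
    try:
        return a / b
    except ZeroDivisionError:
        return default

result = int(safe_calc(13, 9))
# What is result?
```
1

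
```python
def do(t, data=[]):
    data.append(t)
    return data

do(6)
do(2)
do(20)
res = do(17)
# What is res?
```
[6, 2, 20, 17]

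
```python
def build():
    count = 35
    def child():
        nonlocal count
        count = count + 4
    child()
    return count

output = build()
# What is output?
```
39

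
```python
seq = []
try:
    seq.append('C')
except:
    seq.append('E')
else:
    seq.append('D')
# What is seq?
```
['C', 'D']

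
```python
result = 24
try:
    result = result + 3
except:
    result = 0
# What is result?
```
27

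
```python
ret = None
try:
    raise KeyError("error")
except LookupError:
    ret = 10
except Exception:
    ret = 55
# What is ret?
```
10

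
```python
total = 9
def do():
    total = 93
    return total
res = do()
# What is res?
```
93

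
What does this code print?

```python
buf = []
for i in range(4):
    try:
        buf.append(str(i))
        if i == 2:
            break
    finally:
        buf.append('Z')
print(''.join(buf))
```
0Z1Z2Z

finally runs even when breaking out of loop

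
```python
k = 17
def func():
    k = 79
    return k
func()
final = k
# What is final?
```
17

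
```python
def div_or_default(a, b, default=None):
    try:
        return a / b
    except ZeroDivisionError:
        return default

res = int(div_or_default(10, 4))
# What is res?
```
2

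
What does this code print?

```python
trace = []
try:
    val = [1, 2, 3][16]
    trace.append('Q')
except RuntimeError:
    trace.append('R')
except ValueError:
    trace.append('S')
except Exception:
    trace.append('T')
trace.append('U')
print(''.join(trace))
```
TU

IndexError not specifically caught, falls to Exception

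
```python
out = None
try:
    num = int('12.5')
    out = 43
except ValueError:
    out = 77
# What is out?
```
77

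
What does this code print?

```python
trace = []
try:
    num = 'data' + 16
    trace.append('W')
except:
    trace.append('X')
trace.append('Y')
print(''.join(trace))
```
XY

Exception raised in try, caught by bare except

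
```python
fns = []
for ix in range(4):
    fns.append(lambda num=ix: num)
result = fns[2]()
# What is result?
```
2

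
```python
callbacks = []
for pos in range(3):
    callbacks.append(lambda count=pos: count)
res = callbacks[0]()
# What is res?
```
0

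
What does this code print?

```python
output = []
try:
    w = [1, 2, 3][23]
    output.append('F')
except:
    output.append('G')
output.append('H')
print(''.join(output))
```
GH

Exception raised in try, caught by bare except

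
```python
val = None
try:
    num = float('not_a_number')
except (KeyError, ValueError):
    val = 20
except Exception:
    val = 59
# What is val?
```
20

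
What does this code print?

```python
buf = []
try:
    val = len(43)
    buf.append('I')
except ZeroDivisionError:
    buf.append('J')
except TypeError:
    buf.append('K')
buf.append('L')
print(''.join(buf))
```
KL

TypeError is caught by its specific handler, not ZeroDivisionError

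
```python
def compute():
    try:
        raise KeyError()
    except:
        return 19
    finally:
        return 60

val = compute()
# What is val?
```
60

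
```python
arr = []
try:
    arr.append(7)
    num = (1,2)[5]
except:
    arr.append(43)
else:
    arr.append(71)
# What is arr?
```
[7, 43]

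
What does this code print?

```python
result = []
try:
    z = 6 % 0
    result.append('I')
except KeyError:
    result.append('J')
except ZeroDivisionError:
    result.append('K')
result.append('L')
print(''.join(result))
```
KL

ZeroDivisionError is caught by its specific handler, not KeyError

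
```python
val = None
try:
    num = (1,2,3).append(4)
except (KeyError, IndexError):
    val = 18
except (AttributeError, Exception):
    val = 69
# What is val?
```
69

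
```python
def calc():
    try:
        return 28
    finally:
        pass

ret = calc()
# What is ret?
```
28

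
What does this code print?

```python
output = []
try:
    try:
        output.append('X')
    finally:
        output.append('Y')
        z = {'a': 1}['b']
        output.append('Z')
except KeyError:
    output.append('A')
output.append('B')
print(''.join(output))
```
XYAB

Exception in inner finally caught by outer except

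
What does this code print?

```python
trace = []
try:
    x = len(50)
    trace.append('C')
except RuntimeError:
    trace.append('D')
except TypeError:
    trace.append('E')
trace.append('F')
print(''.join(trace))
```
EF

TypeError is caught by its specific handler, not RuntimeError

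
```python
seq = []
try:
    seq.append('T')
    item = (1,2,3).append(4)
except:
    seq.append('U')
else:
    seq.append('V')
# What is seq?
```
['T', 'U']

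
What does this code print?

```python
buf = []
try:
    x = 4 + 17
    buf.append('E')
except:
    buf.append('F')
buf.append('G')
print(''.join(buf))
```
EG

No exception, try block completes normally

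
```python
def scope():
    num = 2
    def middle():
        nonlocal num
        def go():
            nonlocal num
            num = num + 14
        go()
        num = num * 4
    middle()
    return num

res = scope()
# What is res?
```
64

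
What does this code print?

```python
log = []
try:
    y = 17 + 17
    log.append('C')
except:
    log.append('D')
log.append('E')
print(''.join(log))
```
CE

No exception, try block completes normally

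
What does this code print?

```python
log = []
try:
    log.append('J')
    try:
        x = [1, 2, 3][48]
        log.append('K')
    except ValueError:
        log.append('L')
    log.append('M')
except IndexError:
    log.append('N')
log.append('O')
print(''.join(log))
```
JNO

Inner handler doesn't match, propagates to outer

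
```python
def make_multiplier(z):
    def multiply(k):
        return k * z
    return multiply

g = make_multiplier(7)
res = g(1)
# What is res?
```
7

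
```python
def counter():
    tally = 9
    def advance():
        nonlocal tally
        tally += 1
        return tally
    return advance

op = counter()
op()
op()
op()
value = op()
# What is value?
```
13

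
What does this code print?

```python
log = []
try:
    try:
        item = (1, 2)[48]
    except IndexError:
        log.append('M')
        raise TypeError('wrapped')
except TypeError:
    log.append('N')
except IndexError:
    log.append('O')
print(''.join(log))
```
MN

New TypeError raised, caught by outer TypeError handler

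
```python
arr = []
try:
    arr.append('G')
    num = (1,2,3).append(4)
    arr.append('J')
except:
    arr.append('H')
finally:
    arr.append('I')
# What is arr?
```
['G', 'H', 'I']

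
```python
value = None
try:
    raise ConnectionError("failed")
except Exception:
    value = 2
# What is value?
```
2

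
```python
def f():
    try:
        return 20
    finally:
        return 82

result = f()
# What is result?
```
82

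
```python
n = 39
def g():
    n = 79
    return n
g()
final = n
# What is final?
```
39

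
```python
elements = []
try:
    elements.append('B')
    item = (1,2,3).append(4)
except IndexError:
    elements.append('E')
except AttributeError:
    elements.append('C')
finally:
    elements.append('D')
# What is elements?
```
['B', 'C', 'D']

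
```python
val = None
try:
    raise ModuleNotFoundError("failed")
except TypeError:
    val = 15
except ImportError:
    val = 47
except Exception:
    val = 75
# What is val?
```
47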